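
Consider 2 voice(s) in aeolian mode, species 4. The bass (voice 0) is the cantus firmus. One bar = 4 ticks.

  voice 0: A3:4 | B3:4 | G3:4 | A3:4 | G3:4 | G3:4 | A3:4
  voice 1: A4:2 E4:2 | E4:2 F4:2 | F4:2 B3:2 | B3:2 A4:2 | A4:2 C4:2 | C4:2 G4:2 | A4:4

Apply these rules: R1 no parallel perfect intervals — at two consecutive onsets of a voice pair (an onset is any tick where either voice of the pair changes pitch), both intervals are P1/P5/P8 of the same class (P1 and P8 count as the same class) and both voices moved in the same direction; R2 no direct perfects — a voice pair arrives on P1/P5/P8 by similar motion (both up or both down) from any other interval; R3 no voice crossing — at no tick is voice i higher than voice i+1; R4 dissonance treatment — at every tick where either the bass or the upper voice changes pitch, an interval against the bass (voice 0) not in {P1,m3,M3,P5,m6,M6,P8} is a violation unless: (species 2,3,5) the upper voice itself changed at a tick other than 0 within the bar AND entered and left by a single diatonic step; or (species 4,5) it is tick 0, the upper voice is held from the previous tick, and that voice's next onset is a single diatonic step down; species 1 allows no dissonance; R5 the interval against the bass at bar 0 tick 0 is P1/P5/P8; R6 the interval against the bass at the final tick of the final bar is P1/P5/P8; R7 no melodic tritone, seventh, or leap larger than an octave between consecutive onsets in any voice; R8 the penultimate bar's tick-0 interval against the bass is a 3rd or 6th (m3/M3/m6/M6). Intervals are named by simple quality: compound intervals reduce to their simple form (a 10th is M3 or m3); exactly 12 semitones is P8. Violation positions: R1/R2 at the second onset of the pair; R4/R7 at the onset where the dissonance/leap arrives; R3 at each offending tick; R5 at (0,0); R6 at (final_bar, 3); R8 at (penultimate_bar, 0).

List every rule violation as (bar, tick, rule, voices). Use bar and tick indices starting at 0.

(1, 0, R4, (0, 1))
(1, 2, R4, (0, 1))
(2, 0, R4, (0, 1))
(2, 2, R7, (1,))
(3, 0, R4, (0, 1))
(3, 2, R7, (1,))
(4, 0, R4, (0, 1))
(4, 2, R4, (0, 1))
(5, 0, R8, (0, 1))
(6, 0, R1, (0, 1))

bar 0: v0=A3 v1=A4 downbeat P8
bar 1: v0=B3 v1=E4 downbeat P4
bar 2: v0=G3 v1=F4 downbeat m7
bar 3: v0=A3 v1=B3 downbeat M2
bar 4: v0=G3 v1=A4 downbeat M2
bar 5: v0=G3 v1=C4 downbeat P4
bar 6: v0=A3 v1=A4 downbeat P8
  -> R4 @ bar 1 tick 0 v(0, 1): B3/E4 P4 untreated
  -> R4 @ bar 1 tick 2 v(0, 1): B3/F4 TT untreated
  -> R4 @ bar 2 tick 0 v(0, 1): G3/F4 m7 untreated
  -> R7 @ bar 2 tick 2 v(1,): F4->B3 leap 6st
  -> R4 @ bar 3 tick 0 v(0, 1): A3/B3 M2 untreated
  -> R7 @ bar 3 tick 2 v(1,): B3->A4 leap 10st
  -> R4 @ bar 4 tick 0 v(0, 1): G3/A4 M2 untreated
  -> R4 @ bar 4 tick 2 v(0, 1): G3/C4 P4 untreated
  -> R8 @ bar 5 tick 0 v(0, 1): penult P4 not 3rd/6th
  -> R1 @ bar 6 tick 0 v(0, 1): G3/G4 P8 -> A3/A4 P8 similar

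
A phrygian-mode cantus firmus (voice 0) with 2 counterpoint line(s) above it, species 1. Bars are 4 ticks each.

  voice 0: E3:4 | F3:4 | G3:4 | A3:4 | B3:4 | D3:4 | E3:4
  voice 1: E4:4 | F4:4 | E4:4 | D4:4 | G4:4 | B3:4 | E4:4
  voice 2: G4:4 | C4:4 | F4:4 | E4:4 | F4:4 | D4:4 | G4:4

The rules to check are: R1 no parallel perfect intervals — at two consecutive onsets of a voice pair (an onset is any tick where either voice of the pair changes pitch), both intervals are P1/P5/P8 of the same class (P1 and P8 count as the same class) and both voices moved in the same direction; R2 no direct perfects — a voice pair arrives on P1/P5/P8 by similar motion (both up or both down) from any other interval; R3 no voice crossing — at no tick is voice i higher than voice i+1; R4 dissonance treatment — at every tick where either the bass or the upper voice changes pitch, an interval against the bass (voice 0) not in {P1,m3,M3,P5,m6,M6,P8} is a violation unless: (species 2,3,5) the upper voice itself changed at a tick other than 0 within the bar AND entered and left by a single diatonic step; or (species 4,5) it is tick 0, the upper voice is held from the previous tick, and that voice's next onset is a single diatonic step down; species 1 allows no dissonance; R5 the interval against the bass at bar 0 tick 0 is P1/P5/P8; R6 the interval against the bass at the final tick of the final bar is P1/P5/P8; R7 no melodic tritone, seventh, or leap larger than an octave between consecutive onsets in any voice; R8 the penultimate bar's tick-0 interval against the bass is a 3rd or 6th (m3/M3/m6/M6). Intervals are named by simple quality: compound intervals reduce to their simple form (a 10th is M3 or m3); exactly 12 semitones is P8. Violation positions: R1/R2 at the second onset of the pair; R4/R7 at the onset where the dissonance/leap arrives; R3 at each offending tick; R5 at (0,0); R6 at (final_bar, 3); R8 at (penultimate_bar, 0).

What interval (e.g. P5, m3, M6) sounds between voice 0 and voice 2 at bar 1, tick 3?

P5

voice 0=F3 voice 2=C4 -> P5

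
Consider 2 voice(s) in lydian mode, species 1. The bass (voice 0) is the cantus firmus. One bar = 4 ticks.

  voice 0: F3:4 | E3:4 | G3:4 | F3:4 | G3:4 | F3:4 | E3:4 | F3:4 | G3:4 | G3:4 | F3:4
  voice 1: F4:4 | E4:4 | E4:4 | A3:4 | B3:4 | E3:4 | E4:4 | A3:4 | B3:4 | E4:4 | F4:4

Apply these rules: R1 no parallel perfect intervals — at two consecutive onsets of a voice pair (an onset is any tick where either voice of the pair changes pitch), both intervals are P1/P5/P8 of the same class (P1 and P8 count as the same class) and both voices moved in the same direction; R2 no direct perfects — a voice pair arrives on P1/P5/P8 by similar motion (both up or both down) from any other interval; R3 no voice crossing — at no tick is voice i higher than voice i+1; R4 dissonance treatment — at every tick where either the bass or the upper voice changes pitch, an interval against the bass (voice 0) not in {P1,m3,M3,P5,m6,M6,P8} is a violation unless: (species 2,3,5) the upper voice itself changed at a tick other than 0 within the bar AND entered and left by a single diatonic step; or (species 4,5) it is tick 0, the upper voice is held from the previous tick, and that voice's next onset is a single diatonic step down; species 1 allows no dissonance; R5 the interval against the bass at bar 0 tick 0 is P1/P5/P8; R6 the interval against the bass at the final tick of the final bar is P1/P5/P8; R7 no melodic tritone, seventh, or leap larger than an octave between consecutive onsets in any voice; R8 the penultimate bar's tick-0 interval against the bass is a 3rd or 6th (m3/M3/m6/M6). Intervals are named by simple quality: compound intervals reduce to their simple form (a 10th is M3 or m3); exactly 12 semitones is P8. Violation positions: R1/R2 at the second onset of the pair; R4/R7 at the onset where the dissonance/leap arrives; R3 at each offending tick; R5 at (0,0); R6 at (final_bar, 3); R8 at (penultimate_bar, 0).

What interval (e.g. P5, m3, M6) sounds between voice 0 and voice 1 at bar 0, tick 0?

voice 0=F3 voice 1=F4 -> P8

P8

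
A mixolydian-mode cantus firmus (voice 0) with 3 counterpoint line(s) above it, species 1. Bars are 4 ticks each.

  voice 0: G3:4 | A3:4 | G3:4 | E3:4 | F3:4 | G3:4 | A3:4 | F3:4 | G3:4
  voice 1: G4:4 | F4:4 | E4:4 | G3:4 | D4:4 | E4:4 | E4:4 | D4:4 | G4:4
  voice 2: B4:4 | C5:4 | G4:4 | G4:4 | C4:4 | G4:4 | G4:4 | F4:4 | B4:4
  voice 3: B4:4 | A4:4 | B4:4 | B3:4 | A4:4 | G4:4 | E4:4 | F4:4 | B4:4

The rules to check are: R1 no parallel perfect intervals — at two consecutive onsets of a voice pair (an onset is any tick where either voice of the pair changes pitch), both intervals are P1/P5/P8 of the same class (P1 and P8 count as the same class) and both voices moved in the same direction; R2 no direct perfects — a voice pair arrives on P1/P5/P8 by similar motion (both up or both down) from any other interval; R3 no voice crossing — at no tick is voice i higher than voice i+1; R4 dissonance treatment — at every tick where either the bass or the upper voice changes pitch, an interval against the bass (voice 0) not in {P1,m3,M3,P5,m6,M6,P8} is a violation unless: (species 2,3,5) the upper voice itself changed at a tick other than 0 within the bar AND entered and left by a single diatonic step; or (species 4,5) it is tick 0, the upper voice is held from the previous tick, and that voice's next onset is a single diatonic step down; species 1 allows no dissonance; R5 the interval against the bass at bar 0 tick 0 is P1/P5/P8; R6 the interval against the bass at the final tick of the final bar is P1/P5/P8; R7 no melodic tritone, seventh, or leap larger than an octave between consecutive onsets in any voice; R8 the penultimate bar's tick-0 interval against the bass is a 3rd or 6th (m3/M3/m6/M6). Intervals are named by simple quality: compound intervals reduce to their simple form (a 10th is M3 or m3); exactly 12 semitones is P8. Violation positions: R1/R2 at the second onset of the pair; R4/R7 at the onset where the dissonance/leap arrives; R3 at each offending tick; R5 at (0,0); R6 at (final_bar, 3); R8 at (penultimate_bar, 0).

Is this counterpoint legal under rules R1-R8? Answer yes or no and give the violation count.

bar 0: v0=G3 v1=G4 v2=B4 v3=B4 (M3)
bar 1: v0=A3 v1=F4 v2=C5 v3=A4 (P8)
bar 2: v0=G3 v1=E4 v2=G4 v3=B4 (M3)
bar 3: v0=E3 v1=G3 v2=G4 v3=B3 (P5)
bar 4: v0=F3 v1=D4 v2=C4 v3=A4 (M3)
bar 5: v0=G3 v1=E4 v2=G4 v3=G4 (P8)
bar 6: v0=A3 v1=E4 v2=G4 v3=E4 (P5)
bar 7: v0=F3 v1=D4 v2=F4 v3=F4 (P8)
bar 8: v0=G3 v1=G4 v2=B4 v3=B4 (M3)
  R5 @ bar0.0: opens on M3
  R5 @ bar0.0: opens on M3
  R3 @ bar1.0: C5 above A4
  R3 @ bar1.1: C5 above A4
  R3 @ bar1.2: C5 above A4
  R3 @ bar1.3: C5 above A4
  R2 @ bar2.0: A3/C5 m3 -> G3/G4 P8 similar
  R2 @ bar3.0: G3/B4 M3 -> E3/B3 P5 similar
  R3 @ bar3.0: G4 above B3
  R3 @ bar3.1: G4 above B3
  R3 @ bar3.2: G4 above B3
  R3 @ bar3.3: G4 above B3
  R2 @ bar4.0: G3/B3 M3 -> D4/A4 P5 similar
  R3 @ bar4.0: D4 above C4
  R7 @ bar4.0: B3->A4 leap 10st
  R3 @ bar4.1: D4 above C4
  R3 @ bar4.2: D4 above C4
  R3 @ bar4.3: D4 above C4
  R2 @ bar5.0: F3/C4 P5 -> G3/G4 P8 similar
  R3 @ bar6.0: G4 above E4
  R4 @ bar6.0: A3/G4 m7 untreated
  R3 @ bar6.1: G4 above E4
  R3 @ bar6.2: G4 above E4
  R3 @ bar6.3: G4 above E4
  R2 @ bar7.0: A3/G4 m7 -> F3/F4 P8 similar
  R8 @ bar7.0: penult P8 not 3rd/6th
  R8 @ bar7.0: penult P8 not 3rd/6th
  R1 @ bar8.0: F4/F4 P1 -> B4/B4 P1 similar
  R2 @ bar8.0: F3/D4 M6 -> G3/G4 P8 similar
  R7 @ bar8.0: F4->B4 leap 6st
  R7 @ bar8.0: F4->B4 leap 6st
  R6 @ bar8.3: closes on M3
  R6 @ bar8.3: closes on M3

No (33 violations)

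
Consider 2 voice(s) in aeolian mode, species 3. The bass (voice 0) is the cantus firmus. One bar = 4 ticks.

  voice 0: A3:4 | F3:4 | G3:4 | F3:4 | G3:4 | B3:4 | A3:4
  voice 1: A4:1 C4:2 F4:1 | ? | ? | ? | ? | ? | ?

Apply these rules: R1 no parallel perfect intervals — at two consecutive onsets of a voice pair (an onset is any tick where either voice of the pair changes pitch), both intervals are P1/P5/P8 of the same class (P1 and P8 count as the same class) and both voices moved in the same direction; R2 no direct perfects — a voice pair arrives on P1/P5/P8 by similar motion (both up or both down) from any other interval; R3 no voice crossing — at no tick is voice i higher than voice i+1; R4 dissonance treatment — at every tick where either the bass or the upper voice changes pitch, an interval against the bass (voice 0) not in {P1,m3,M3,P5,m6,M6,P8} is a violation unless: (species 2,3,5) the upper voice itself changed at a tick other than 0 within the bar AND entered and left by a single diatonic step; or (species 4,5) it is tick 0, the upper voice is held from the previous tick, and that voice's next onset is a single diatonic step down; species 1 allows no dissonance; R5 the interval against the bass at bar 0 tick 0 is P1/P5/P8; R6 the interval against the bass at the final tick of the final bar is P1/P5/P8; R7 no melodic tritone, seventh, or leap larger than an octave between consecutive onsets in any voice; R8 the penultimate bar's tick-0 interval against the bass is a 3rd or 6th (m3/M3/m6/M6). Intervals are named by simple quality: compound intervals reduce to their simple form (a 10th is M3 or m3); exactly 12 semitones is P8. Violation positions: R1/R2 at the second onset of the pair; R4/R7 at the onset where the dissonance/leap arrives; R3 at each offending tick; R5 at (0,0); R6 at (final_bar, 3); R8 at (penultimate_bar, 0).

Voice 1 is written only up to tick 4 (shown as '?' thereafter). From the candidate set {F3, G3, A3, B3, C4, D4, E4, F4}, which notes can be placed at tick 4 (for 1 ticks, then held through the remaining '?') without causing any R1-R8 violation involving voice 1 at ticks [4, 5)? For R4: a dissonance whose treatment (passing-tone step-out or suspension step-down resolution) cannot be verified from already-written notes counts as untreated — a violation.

F3: violates R2
G3: violates R4,R7
A3: legal
B3: violates R4,R7
C4: violates R2
D4: legal
E4: violates R4
F4: legal

{A3, D4, F4}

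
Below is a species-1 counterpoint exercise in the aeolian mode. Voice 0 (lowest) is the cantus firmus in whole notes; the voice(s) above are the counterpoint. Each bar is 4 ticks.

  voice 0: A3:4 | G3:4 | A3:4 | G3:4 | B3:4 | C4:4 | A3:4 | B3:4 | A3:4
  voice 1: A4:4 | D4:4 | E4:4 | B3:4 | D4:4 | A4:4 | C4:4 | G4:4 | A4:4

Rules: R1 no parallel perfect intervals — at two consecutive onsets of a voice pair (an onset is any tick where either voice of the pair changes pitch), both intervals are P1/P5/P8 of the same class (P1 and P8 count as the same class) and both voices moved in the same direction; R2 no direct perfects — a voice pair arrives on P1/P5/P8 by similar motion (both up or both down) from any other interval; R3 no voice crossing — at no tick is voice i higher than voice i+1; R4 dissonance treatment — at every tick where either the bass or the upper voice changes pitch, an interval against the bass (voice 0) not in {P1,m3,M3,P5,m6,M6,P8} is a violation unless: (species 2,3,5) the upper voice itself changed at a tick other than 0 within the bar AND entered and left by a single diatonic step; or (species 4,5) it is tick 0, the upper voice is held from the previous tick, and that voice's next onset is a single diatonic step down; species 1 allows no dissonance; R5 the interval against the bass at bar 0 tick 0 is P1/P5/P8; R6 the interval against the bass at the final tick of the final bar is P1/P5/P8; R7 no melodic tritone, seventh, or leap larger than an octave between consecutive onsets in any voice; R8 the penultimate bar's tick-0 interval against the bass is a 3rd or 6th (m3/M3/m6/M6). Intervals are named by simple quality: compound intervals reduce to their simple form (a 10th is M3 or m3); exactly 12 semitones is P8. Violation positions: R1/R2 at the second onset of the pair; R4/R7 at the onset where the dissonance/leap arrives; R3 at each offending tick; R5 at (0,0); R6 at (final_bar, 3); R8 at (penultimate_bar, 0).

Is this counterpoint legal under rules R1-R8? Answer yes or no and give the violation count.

No (2 violations)

bar 0: v0=A3 v1=A4 (P8)
bar 1: v0=G3 v1=D4 (P5)
bar 2: v0=A3 v1=E4 (P5)
bar 3: v0=G3 v1=B3 (M3)
bar 4: v0=B3 v1=D4 (m3)
bar 5: v0=C4 v1=A4 (M6)
bar 6: v0=A3 v1=C4 (m3)
bar 7: v0=B3 v1=G4 (m6)
bar 8: v0=A3 v1=A4 (P8)
  R2 @ bar1.0: A3/A4 P8 -> G3/D4 P5 similar
  R1 @ bar2.0: G3/D4 P5 -> A3/E4 P5 similar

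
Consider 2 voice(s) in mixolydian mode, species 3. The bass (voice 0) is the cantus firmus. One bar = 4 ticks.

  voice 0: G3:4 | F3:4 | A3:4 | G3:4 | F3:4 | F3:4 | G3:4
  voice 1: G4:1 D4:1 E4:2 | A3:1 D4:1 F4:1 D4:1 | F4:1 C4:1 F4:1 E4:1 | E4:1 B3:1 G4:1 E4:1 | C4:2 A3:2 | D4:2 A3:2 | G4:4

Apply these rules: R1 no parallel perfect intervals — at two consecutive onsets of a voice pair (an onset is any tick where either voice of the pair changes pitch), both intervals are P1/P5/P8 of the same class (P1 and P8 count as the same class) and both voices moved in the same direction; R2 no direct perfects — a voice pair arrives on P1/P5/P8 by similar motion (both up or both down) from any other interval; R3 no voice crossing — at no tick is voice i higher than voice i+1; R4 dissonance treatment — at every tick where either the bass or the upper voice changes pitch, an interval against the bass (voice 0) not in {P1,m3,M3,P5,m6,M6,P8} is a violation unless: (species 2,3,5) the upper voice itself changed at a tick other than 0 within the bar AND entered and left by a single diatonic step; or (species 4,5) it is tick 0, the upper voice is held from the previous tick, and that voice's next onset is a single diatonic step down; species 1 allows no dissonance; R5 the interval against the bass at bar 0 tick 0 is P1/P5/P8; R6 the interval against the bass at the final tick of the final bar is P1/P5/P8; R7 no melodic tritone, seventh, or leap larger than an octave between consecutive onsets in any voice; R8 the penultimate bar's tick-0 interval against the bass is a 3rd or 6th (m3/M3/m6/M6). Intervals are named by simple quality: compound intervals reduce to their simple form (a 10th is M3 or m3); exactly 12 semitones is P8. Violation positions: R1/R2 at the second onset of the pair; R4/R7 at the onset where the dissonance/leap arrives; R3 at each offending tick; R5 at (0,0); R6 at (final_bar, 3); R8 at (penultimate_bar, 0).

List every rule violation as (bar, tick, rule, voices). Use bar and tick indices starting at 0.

(4, 0, R2, (0, 1))
(6, 0, R2, (0, 1))
(6, 0, R7, (1,))

bar 0: v0=G3 v1=G4 downbeat P8
bar 1: v0=F3 v1=A3 downbeat M3
bar 2: v0=A3 v1=F4 downbeat m6
bar 3: v0=G3 v1=E4 downbeat M6
bar 4: v0=F3 v1=C4 downbeat P5
bar 5: v0=F3 v1=D4 downbeat M6
bar 6: v0=G3 v1=G4 downbeat P8
  -> R2 @ bar 4 tick 0 v(0, 1): G3/E4 M6 -> F3/C4 P5 similar
  -> R2 @ bar 6 tick 0 v(0, 1): F3/A3 M3 -> G3/G4 P8 similar
  -> R7 @ bar 6 tick 0 v(1,): A3->G4 leap 10st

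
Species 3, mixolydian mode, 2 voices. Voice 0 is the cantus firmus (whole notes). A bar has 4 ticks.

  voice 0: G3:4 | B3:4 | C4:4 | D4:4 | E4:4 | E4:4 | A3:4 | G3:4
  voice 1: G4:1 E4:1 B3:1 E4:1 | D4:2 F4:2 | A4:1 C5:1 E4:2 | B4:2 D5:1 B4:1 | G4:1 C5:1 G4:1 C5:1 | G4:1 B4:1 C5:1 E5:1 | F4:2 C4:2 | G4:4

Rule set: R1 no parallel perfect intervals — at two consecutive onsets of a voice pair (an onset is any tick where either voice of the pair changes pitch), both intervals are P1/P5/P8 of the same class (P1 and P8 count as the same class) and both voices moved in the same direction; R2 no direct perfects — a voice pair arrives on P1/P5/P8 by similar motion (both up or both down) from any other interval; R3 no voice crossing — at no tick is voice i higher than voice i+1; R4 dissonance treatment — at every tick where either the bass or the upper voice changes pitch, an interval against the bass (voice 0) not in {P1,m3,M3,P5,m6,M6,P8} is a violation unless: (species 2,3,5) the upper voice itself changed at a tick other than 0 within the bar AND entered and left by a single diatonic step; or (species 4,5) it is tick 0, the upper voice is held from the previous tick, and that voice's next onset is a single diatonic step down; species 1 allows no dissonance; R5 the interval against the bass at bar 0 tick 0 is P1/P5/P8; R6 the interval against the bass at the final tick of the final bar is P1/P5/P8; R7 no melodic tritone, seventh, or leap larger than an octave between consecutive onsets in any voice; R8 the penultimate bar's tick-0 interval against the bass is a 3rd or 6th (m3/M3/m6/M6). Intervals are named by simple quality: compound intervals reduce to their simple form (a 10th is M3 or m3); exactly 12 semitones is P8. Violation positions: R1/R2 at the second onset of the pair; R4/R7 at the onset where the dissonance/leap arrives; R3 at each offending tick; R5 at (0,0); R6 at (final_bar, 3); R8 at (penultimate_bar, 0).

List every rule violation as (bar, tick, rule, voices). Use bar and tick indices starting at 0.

bar 0: v0=G3 v1=G4 downbeat P8
bar 1: v0=B3 v1=D4 downbeat m3
bar 2: v0=C4 v1=A4 downbeat M6
bar 3: v0=D4 v1=B4 downbeat M6
bar 4: v0=E4 v1=G4 downbeat m3
bar 5: v0=E4 v1=G4 downbeat m3
bar 6: v0=A3 v1=F4 downbeat m6
bar 7: v0=G3 v1=G4 downbeat P8
  -> R4 @ bar 1 tick 2 v(0, 1): B3/F4 TT untreated
  -> R7 @ bar 6 tick 0 v(1,): E5->F4 leap 11st

(1, 2, R4, (0, 1))
(6, 0, R7, (1,))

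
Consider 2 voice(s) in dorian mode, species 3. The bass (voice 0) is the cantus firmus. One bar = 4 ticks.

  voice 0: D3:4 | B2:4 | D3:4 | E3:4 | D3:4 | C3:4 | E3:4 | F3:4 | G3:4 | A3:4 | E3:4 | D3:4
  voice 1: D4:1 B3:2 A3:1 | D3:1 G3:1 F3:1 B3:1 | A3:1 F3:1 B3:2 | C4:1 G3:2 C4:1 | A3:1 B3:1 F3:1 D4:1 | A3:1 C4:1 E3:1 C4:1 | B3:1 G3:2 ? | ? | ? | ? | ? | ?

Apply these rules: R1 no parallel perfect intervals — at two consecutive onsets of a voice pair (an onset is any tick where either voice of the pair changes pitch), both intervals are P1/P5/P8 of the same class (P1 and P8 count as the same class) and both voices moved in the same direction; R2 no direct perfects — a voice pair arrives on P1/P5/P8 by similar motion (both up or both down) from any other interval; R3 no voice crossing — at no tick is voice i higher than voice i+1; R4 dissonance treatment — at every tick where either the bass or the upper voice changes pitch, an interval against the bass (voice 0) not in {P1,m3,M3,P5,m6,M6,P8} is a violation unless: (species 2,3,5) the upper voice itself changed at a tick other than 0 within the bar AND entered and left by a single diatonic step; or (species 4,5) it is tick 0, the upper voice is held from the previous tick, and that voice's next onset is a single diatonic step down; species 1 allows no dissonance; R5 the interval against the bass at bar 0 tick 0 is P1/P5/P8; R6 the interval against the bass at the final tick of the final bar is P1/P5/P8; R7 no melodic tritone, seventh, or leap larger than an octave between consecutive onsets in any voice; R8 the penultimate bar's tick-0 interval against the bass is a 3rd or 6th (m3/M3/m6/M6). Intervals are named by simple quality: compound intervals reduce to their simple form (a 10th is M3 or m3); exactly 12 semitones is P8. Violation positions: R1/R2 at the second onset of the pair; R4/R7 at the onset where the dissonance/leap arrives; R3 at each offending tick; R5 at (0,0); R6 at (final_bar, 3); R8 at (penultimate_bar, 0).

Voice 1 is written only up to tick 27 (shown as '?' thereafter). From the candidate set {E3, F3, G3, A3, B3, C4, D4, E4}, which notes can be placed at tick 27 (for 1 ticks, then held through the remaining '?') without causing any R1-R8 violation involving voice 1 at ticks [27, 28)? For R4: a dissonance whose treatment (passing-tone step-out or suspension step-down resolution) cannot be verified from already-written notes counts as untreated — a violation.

{B3, C4, E3, E4, G3}

E3: legal
F3: violates R4
G3: legal
A3: violates R4
B3: legal
C4: legal
D4: violates R4
E4: legal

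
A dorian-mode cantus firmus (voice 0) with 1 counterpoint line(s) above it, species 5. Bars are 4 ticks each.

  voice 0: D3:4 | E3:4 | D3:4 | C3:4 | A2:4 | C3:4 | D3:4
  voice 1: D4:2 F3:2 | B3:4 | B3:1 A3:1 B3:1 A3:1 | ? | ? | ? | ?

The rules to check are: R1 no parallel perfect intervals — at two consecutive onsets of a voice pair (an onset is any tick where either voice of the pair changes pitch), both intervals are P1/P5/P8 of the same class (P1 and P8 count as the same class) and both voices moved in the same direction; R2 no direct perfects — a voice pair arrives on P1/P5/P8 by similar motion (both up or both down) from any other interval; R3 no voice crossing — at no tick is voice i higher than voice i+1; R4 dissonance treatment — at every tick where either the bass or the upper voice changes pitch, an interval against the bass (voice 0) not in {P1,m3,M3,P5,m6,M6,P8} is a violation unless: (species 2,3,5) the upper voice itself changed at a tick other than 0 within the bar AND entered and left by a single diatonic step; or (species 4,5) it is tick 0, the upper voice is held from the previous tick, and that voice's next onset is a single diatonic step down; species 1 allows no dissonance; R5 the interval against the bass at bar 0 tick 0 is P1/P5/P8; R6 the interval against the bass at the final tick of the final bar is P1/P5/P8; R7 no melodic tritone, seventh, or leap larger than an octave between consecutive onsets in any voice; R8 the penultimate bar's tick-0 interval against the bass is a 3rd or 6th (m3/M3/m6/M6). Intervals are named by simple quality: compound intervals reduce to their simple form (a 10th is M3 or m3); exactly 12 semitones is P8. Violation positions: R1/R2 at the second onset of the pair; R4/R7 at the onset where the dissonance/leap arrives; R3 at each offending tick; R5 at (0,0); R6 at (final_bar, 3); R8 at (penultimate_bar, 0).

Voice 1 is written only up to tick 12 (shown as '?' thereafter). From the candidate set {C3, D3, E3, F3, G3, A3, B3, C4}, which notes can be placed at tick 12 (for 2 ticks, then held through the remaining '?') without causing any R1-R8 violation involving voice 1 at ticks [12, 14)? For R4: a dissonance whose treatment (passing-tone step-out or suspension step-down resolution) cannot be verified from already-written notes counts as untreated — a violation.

C3: violates R2
D3: violates R4
E3: legal
F3: violates R4
G3: violates R1
A3: legal
B3: violates R4
C4: legal

{A3, C4, E3}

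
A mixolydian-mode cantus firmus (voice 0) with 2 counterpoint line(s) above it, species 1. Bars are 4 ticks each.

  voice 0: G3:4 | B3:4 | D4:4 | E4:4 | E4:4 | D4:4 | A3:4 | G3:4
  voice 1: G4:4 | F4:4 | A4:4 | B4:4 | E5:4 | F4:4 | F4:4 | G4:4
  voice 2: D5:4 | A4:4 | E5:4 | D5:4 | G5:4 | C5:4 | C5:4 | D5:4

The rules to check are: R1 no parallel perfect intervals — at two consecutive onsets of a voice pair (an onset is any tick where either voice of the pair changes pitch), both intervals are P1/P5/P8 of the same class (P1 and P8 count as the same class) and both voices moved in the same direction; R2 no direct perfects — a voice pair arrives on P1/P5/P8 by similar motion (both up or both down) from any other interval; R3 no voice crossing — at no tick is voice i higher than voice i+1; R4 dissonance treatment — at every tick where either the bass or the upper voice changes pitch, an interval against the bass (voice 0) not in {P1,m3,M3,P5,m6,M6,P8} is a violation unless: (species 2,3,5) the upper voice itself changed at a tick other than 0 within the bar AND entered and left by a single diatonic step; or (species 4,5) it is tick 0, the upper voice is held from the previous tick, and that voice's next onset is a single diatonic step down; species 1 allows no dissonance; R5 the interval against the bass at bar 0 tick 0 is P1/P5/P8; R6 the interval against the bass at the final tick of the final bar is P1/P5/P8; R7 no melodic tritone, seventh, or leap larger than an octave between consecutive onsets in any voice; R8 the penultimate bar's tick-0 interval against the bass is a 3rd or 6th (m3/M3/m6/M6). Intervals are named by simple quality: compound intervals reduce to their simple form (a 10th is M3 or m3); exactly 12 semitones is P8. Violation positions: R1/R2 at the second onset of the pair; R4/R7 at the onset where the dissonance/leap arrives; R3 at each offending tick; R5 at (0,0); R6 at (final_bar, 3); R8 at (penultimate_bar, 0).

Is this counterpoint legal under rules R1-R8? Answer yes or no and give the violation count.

No (11 violations)

bar 0: v0=G3 v1=G4 v2=D5 (P5)
bar 1: v0=B3 v1=F4 v2=A4 (m7)
bar 2: v0=D4 v1=A4 v2=E5 (M2)
bar 3: v0=E4 v1=B4 v2=D5 (m7)
bar 4: v0=E4 v1=E5 v2=G5 (m3)
bar 5: v0=D4 v1=F4 v2=C5 (m7)
bar 6: v0=A3 v1=F4 v2=C5 (m3)
bar 7: v0=G3 v1=G4 v2=D5 (P5)
  R4 @ bar1.0: B3/F4 TT untreated
  R4 @ bar1.0: B3/A4 m7 untreated
  R2 @ bar2.0: B3/F4 TT -> D4/A4 P5 similar
  R2 @ bar2.0: F4/A4 M3 -> A4/E5 P5 similar
  R4 @ bar2.0: D4/E5 M2 untreated
  R1 @ bar3.0: D4/A4 P5 -> E4/B4 P5 similar
  R4 @ bar3.0: E4/D5 m7 untreated
  R2 @ bar5.0: E5/G5 m3 -> F4/C5 P5 similar
  R4 @ bar5.0: D4/C5 m7 untreated
  R7 @ bar5.0: E5->F4 leap 11st
  R1 @ bar7.0: F4/C5 P5 -> G4/D5 P5 similar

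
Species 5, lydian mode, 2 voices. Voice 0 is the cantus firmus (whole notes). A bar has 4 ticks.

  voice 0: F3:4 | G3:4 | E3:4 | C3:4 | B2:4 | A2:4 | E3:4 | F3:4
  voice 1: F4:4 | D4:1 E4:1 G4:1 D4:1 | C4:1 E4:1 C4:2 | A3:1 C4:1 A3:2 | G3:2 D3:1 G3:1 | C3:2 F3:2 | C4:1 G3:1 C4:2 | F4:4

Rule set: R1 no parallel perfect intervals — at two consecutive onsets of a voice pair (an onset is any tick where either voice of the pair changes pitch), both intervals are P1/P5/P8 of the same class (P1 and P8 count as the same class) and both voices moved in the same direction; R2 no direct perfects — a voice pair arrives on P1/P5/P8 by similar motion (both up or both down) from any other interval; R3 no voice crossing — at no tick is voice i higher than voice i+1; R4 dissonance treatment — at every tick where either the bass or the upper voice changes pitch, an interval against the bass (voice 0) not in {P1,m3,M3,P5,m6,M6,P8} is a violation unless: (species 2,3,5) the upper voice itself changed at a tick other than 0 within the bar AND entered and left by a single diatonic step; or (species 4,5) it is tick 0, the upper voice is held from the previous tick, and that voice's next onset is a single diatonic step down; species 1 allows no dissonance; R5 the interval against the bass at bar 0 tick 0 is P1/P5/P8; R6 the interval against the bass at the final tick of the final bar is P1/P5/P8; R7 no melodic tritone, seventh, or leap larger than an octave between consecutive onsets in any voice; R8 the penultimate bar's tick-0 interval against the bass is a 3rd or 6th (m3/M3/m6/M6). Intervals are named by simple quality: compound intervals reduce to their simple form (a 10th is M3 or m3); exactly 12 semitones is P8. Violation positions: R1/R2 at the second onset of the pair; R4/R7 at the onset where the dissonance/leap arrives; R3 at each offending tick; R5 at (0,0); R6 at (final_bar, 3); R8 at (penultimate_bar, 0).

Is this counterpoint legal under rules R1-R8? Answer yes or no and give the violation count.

bar 0: v0=F3 v1=F4 (P8)
bar 1: v0=G3 v1=D4 (P5)
bar 2: v0=E3 v1=C4 (m6)
bar 3: v0=C3 v1=A3 (M6)
bar 4: v0=B2 v1=G3 (m6)
bar 5: v0=A2 v1=C3 (m3)
bar 6: v0=E3 v1=C4 (m6)
bar 7: v0=F3 v1=F4 (P8)
  R2 @ bar7.0: E3/C4 m6 -> F3/F4 P8 similar

No (1 violations)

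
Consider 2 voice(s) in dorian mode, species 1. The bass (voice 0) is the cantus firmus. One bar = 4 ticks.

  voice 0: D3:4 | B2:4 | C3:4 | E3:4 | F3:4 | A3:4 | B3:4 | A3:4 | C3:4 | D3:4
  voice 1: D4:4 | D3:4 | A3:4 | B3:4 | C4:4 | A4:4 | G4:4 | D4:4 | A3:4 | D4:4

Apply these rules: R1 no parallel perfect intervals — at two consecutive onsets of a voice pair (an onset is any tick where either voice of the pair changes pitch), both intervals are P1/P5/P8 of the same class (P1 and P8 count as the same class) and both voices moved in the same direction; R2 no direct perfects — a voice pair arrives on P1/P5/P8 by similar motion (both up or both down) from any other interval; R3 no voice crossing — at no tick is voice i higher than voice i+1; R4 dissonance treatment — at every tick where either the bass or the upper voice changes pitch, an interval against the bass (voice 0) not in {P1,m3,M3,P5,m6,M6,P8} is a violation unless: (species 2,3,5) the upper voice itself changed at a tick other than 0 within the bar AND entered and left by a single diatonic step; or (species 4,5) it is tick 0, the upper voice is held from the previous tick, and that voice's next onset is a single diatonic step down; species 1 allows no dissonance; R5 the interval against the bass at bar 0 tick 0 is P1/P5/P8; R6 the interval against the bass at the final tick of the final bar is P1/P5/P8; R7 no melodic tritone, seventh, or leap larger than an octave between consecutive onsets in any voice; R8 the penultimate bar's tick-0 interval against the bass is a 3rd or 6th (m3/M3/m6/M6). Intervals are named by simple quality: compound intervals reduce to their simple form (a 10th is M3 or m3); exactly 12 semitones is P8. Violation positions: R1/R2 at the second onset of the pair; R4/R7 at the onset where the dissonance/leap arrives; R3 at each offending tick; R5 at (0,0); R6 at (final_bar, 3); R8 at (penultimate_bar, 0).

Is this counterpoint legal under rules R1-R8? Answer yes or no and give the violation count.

bar 0: v0=D3 v1=D4 (P8)
bar 1: v0=B2 v1=D3 (m3)
bar 2: v0=C3 v1=A3 (M6)
bar 3: v0=E3 v1=B3 (P5)
bar 4: v0=F3 v1=C4 (P5)
bar 5: v0=A3 v1=A4 (P8)
bar 6: v0=B3 v1=G4 (m6)
bar 7: v0=A3 v1=D4 (P4)
bar 8: v0=C3 v1=A3 (M6)
bar 9: v0=D3 v1=D4 (P8)
  R2 @ bar3.0: C3/A3 M6 -> E3/B3 P5 similar
  R1 @ bar4.0: E3/B3 P5 -> F3/C4 P5 similar
  R2 @ bar5.0: F3/C4 P5 -> A3/A4 P8 similar
  R4 @ bar7.0: A3/D4 P4 untreated
  R2 @ bar9.0: C3/A3 M6 -> D3/D4 P8 similar

No (5 violations)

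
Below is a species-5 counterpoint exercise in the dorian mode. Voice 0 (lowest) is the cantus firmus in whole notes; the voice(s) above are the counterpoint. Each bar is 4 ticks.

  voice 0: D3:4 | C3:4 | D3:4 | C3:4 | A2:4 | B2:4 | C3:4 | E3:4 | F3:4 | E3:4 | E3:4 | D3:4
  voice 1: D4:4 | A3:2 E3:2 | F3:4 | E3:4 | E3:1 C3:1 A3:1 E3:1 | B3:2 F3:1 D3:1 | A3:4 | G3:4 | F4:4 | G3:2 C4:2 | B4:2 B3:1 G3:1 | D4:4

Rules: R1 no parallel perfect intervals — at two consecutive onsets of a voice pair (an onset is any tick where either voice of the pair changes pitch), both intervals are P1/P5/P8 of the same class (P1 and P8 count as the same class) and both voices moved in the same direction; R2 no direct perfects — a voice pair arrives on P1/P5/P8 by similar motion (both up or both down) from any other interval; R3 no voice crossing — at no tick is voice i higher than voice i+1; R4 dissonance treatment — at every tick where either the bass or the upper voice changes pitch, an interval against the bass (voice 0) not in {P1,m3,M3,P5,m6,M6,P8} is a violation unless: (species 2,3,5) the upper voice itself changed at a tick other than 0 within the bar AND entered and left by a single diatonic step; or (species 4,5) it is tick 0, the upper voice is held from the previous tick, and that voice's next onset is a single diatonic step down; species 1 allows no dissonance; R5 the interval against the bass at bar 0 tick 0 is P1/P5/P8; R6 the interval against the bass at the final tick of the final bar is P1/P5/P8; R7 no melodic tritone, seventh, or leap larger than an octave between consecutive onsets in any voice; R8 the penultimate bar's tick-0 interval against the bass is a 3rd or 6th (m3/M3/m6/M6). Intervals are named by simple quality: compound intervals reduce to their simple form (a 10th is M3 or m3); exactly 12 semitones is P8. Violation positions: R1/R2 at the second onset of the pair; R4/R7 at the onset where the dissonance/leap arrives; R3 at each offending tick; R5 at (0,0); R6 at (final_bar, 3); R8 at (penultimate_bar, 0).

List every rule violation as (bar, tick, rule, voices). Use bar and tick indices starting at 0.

bar 0: v0=D3 v1=D4 downbeat P8
bar 1: v0=C3 v1=A3 downbeat M6
bar 2: v0=D3 v1=F3 downbeat m3
bar 3: v0=C3 v1=E3 downbeat M3
bar 4: v0=A2 v1=E3 downbeat P5
bar 5: v0=B2 v1=B3 downbeat P8
bar 6: v0=C3 v1=A3 downbeat M6
bar 7: v0=E3 v1=G3 downbeat m3
bar 8: v0=F3 v1=F4 downbeat P8
bar 9: v0=E3 v1=G3 downbeat m3
bar 10: v0=E3 v1=B4 downbeat P5
bar 11: v0=D3 v1=D4 downbeat P8
  -> R2 @ bar 5 tick 0 v(0, 1): A2/E3 P5 -> B2/B3 P8 similar
  -> R4 @ bar 5 tick 2 v(0, 1): B2/F3 TT untreated
  -> R7 @ bar 5 tick 2 v(1,): B3->F3 leap 6st
  -> R2 @ bar 8 tick 0 v(0, 1): E3/G3 m3 -> F3/F4 P8 similar
  -> R7 @ bar 8 tick 0 v(1,): G3->F4 leap 10st
  -> R7 @ bar 9 tick 0 v(1,): F4->G3 leap 10st
  -> R7 @ bar 10 tick 0 v(1,): C4->B4 leap 11st
  -> R8 @ bar 10 tick 0 v(0, 1): penult P5 not 3rd/6th

(5, 0, R2, (0, 1))
(5, 2, R4, (0, 1))
(5, 2, R7, (1,))
(8, 0, R2, (0, 1))
(8, 0, R7, (1,))
(9, 0, R7, (1,))
(10, 0, R7, (1,))
(10, 0, R8, (0, 1))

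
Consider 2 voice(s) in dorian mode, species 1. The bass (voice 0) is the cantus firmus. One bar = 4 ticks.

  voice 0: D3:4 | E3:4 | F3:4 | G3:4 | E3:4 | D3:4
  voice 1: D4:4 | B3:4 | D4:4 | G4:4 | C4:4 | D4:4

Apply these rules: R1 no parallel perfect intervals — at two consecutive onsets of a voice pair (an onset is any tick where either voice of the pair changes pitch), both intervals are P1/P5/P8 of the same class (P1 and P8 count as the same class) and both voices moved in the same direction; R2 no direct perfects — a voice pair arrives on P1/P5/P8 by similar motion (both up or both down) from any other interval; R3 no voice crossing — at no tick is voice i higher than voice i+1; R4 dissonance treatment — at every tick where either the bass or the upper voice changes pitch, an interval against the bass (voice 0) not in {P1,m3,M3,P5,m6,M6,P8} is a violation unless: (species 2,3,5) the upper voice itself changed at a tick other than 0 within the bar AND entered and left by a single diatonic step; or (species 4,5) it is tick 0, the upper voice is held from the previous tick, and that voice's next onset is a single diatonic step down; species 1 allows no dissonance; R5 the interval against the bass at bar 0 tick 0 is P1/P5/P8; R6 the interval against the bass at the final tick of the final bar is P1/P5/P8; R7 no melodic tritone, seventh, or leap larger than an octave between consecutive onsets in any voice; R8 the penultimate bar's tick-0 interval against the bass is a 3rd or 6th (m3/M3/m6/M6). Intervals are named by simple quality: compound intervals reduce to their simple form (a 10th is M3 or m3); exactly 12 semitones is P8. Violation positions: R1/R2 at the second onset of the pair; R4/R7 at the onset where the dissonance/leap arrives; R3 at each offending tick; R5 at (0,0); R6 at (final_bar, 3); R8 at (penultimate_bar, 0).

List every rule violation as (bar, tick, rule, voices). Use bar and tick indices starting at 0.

(3, 0, R2, (0, 1))

bar 0: v0=D3 v1=D4 downbeat P8
bar 1: v0=E3 v1=B3 downbeat P5
bar 2: v0=F3 v1=D4 downbeat M6
bar 3: v0=G3 v1=G4 downbeat P8
bar 4: v0=E3 v1=C4 downbeat m6
bar 5: v0=D3 v1=D4 downbeat P8
  -> R2 @ bar 3 tick 0 v(0, 1): F3/D4 M6 -> G3/G4 P8 similar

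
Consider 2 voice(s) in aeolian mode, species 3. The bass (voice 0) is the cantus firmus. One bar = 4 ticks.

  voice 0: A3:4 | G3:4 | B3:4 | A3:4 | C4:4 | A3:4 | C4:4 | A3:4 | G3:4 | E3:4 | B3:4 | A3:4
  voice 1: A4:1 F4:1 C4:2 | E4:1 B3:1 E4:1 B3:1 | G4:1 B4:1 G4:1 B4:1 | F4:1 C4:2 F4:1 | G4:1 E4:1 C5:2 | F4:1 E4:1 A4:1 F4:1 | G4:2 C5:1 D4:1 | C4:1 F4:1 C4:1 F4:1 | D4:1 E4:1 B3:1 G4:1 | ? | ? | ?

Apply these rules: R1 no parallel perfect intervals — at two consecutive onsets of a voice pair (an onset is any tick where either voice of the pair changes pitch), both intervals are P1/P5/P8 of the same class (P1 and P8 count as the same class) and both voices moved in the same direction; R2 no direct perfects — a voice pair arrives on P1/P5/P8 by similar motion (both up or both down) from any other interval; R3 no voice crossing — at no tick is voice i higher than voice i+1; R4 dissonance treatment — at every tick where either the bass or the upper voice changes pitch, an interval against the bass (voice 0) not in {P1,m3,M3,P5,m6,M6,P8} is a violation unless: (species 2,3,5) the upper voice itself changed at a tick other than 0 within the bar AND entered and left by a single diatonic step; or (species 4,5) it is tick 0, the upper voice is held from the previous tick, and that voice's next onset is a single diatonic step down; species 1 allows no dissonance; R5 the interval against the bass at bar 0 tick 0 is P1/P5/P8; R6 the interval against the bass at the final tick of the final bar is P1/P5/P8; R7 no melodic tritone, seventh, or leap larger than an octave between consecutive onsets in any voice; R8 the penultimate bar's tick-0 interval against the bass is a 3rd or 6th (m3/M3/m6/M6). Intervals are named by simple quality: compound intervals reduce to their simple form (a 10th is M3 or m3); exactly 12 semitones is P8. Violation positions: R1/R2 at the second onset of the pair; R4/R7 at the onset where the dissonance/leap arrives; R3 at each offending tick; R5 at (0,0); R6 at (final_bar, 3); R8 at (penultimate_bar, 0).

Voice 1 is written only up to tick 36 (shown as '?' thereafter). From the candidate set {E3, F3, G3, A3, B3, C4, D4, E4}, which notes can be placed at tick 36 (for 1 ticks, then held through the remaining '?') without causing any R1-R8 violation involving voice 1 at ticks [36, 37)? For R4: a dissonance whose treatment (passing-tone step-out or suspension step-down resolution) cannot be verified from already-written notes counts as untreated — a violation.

{C4, G3}

E3: violates R1,R7
F3: violates R4,R7
G3: legal
A3: violates R4,R7
B3: violates R2
C4: legal
D4: violates R4
E4: violates R1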